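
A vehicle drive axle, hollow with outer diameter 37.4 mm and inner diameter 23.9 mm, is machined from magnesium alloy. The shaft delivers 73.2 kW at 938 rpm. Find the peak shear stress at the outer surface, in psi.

ω = 2π·938/60 = 98.23 rad/s, so T = P/ω = 73.2×10³ / 98.23 = 745.2 N·m.
J = π(d_o⁴ − d_i⁴)/32 = π(0.0374⁴ − 0.0239⁴)/32 = 1.600×10^-7 m⁴.
τ_max = T·r/J = 745.2 × 0.0187 / 1.600×10^-7 = 8.707×10^7 Pa.

12600 psi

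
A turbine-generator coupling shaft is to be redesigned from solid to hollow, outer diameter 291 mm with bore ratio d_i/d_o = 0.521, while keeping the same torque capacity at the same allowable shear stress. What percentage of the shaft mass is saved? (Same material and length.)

23.3 %

Equal τ_max and T ⇒ the solid shaft needs d_s³ = d_o³(1−k⁴), so d_s = 291·(1−0.521⁴)^(1/3) = 283.7 mm.
Area ratio A_h/A_s = d_o²(1−k²)/d_s² = (1−k²)/(1−k⁴)^(2/3) = 0.7667.
Mass saving = 1 − 0.7667 = 23.3 %.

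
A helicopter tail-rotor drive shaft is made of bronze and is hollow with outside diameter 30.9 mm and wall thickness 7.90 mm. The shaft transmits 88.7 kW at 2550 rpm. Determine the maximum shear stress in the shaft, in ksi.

8.82 ksi

ω = 2π·2550/60 = 267.0 rad/s, so T = P/ω = 88.7×10³ / 267.0 = 332.2 N·m.
J = π(d_o⁴ − d_i⁴)/32 = π(0.0309⁴ − 0.0151⁴)/32 = 8.440×10^-8 m⁴.
τ_max = T·r/J = 332.2 × 0.0154 / 8.440×10^-8 = 6.081×10^7 Pa.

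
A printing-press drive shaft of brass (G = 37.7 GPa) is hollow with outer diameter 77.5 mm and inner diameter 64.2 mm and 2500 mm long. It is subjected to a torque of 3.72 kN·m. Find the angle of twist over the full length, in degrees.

J = π(d_o⁴ − d_i⁴)/32 = π(0.0775⁴ − 0.0642⁴)/32 = 1.874×10^-6 m⁴.
θ = T·L/(G·J) = 3720 × 2.50 / (37.7×10⁹ × 1.874×10^-6) = 0.1316 rad.

7.54°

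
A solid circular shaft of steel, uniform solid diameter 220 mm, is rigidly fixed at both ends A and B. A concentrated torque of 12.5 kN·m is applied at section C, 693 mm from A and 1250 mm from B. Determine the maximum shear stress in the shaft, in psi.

With uniform GJ and both ends fixed, compatibility θ_AC = θ_CB gives T_A·a = T_B·b, together with T_A + T_B = T₀.
T_A = T₀·b/(a+b) = 12500·1250/1943 = 8042 N·m; T_B = 4458 N·m.
τ in each portion: τ_AC = 3.85×10^6 Pa, τ_CB = 2.13×10^6 Pa; maximum is in AC.
τ_max = T_AC·r/J = 8042·0.110/2.30×10^-4 = 3.846×10^6 Pa.

558 psi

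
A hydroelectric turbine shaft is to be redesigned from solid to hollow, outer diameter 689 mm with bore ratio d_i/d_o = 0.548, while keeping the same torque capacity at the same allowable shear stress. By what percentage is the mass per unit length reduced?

Equal τ_max and T ⇒ the solid shaft needs d_s³ = d_o³(1−k⁴), so d_s = 689·(1−0.548⁴)^(1/3) = 667.6 mm.
Area ratio A_h/A_s = d_o²(1−k²)/d_s² = (1−k²)/(1−k⁴)^(2/3) = 0.7452.
Mass saving = 1 − 0.7452 = 25.5 %.

25.5 %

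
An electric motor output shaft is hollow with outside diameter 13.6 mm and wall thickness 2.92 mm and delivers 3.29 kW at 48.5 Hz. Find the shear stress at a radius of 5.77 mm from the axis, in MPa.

ω = 2π·48.5 = 304.7 rad/s, so T = P/ω = 3.29×10³ / 304.7 = 10.80 N·m.
J = π(d_o⁴ − d_i⁴)/32 = π(0.0136⁴ − 0.00776⁴)/32 = 3.003×10^-9 m⁴.
Shear stress varies linearly with radius: τ = T·r/J = 10.80 × 0.00577 / 3.003×10^-9 = 2.075×10^7 Pa.

20.7 MPa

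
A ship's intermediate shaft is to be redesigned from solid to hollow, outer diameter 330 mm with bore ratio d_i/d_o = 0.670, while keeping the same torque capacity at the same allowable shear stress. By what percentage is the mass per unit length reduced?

36.0 %

Equal τ_max and T ⇒ the solid shaft needs d_s³ = d_o³(1−k⁴), so d_s = 330·(1−0.670⁴)^(1/3) = 306.2 mm.
Area ratio A_h/A_s = d_o²(1−k²)/d_s² = (1−k²)/(1−k⁴)^(2/3) = 0.6403.
Mass saving = 1 − 0.6403 = 36.0 %.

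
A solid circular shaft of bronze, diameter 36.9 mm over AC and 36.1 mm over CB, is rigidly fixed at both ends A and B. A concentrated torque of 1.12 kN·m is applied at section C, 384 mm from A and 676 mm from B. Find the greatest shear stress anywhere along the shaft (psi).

10800 psi

Compatibility: T_A·a/J_AC = T_B·b/J_CB with T_A + T_B = T₀.
J_AC = 1.82×10^-7 m⁴, J_CB = 1.67×10^-7 m⁴, so T_A = T₀·(J_AC/a)/((J_AC/a)+(J_CB/b)) = 736.7 N·m, T_B = 383.3 N·m.
τ in each portion: τ_AC = 7.47×10^7 Pa, τ_CB = 4.15×10^7 Pa; maximum is in AC.
τ_max = T_AC·r/J = 736.7·0.0184/1.82×10^-7 = 7.467×10^7 Pa.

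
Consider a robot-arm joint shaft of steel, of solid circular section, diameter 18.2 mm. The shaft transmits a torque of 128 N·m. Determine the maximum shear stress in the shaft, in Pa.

J = πd⁴/32 = π(0.0182)⁴/32 = 1.077×10^-8 m⁴.
τ_max = T·r/J = 128.0 × 0.00910 / 1.077×10^-8 = 1.081×10^8 Pa.

1.08e8 Pa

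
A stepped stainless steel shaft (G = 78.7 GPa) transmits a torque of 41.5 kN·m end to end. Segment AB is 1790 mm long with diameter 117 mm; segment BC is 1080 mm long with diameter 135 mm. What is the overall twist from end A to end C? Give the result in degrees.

3.94°

J_AB = π(0.117)⁴/32 = 1.84×10^-5 m⁴; J_BC = π(0.135)⁴/32 = 3.26×10^-5 m⁴.
θ = (T/G)·Σ L_i/J_i = (41500/78.7×10⁹)·(1.79/1.84×10^-5 + 1.08/3.26×10^-5) = 0.06877 rad.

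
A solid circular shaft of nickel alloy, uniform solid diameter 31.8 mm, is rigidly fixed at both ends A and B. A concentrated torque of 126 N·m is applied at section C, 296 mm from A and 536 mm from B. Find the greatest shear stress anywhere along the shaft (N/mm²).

12.9 N/mm²

With uniform GJ and both ends fixed, compatibility θ_AC = θ_CB gives T_A·a = T_B·b, together with T_A + T_B = T₀.
T_A = T₀·b/(a+b) = 126.0·536/832.0 = 81.17 N·m; T_B = 44.83 N·m.
τ in each portion: τ_AC = 1.29×10^7 Pa, τ_CB = 7.10×10^6 Pa; maximum is in AC.
τ_max = T_AC·r/J = 81.17·0.0159/1.00×10^-7 = 1.286×10^7 Pa.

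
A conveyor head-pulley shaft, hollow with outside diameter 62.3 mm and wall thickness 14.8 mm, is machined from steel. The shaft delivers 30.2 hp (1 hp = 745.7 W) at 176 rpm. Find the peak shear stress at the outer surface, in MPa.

ω = 2π·176/60 = 18.43 rad/s, so T = P/ω = 30.2×745.7 / 18.43 = 1222 N·m.
J = π(d_o⁴ − d_i⁴)/32 = π(0.0623⁴ − 0.0327⁴)/32 = 1.367×10^-6 m⁴.
τ_max = T·r/J = 1222 × 0.0311 / 1.367×10^-6 = 2.785×10^7 Pa.

27.8 MPa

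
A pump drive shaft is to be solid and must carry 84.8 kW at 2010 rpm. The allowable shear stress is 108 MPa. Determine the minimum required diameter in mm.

26.7 mm

ω = 2π·2010/60 = 210.5 rad/s, so T = P/ω = 84.8×10³ / 210.5 = 402.9 N·m.
For a solid shaft τ_max = 16T/(πd³), so d = (16T/(π τ_allow))^(1/3) = (16·402.9/(π·1.08×10^8))^(1/3) = 0.02668 m.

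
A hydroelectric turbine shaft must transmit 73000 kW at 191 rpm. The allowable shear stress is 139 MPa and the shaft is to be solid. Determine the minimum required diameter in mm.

ω = 2π·191/60 = 20.00 rad/s, so T = P/ω = 73000×10³ / 20.00 = 3.650e6 N·m.
For a solid shaft τ_max = 16T/(πd³), so d = (16T/(π τ_allow))^(1/3) = (16·3.650e6/(π·1.39×10^8))^(1/3) = 0.5114 m.

511 mm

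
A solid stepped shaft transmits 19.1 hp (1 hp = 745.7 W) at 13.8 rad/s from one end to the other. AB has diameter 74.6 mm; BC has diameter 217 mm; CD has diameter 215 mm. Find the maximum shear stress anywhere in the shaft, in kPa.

ω = 13.8 rad/s, so T = P/ω = 19.1×745.7 / 13.80 = 1032 N·m.
Under the same torque, τ_max = 16T/(πd³) is largest where d is smallest — segment AB (d = 74.6 mm).
τ_max = 16·1032/(π·(0.0746)³) = 1.266×10^7 Pa.

12700 kPa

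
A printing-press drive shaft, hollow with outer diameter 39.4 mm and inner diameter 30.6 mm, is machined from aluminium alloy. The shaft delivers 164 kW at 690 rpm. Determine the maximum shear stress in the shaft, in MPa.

ω = 2π·690/60 = 72.26 rad/s, so T = P/ω = 164×10³ / 72.26 = 2270 N·m.
J = π(d_o⁴ − d_i⁴)/32 = π(0.0394⁴ − 0.0306⁴)/32 = 1.505×10^-7 m⁴.
τ_max = T·r/J = 2270 × 0.0197 / 1.505×10^-7 = 2.971×10^8 Pa.

297 MPa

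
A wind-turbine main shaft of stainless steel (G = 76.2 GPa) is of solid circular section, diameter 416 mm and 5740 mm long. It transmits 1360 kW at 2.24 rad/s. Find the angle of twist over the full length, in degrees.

ω = 2.24 rad/s, so T = P/ω = 1360×10³ / 2.240 = 607100 N·m.
J = πd⁴/32 = π(0.416)⁴/32 = 2.940×10^-3 m⁴.
θ = T·L/(G·J) = 607100 × 5.74 / (76.2×10⁹ × 2.940×10^-3) = 0.01556 rad.

0.891°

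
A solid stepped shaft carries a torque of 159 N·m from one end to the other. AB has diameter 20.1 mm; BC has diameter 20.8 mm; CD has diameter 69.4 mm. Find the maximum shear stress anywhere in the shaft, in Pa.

Under the same torque, τ_max = 16T/(πd³) is largest where d is smallest — segment AB (d = 20.1 mm).
τ_max = 16·159.0/(π·(0.0201)³) = 9.972×10^7 Pa.

9.97e7 Pa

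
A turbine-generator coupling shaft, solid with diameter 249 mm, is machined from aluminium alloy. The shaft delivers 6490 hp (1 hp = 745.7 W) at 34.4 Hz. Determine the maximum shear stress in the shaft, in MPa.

7.39 MPa

ω = 2π·34.4 = 216.1 rad/s, so T = P/ω = 6490×745.7 / 216.1 = 22390 N·m.
J = πd⁴/32 = π(0.249)⁴/32 = 3.774×10^-4 m⁴.
τ_max = T·r/J = 22390 × 0.124 / 3.774×10^-4 = 7.387×10^6 Pa.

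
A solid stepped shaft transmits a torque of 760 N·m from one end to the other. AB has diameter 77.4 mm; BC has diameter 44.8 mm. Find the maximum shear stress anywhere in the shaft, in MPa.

43.0 MPa

Under the same torque, τ_max = 16T/(πd³) is largest where d is smallest — segment BC (d = 44.8 mm).
τ_max = 16·760.0/(π·(0.0448)³) = 4.305×10^7 Pa.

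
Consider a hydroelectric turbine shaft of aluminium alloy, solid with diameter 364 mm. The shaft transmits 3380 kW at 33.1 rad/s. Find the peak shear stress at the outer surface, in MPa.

ω = 33.1 rad/s, so T = P/ω = 3380×10³ / 33.10 = 102100 N·m.
J = πd⁴/32 = π(0.364)⁴/32 = 1.723×10^-3 m⁴.
τ_max = T·r/J = 102100 × 0.182 / 1.723×10^-3 = 1.078×10^7 Pa.

10.8 MPa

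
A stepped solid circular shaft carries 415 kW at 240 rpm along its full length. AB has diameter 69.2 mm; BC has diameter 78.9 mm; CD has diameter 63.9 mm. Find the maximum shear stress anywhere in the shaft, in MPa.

322 MPa

ω = 2π·240/60 = 25.13 rad/s, so T = P/ω = 415×10³ / 25.13 = 16510 N·m.
Under the same torque, τ_max = 16T/(πd³) is largest where d is smallest — segment CD (d = 63.9 mm).
τ_max = 16·16510/(π·(0.0639)³) = 3.223×10^8 Pa.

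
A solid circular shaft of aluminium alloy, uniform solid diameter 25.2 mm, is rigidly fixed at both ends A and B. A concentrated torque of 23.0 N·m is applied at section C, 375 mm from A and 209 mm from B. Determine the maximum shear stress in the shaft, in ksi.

0.682 ksi

With uniform GJ and both ends fixed, compatibility θ_AC = θ_CB gives T_A·a = T_B·b, together with T_A + T_B = T₀.
T_A = T₀·b/(a+b) = 23.00·209/584.0 = 8.231 N·m; T_B = 14.77 N·m.
τ in each portion: τ_AC = 2.62×10^6 Pa, τ_CB = 4.70×10^6 Pa; maximum is in CB.
τ_max = T_CB·r/J = 14.77·0.0126/3.96×10^-8 = 4.700×10^6 Pa.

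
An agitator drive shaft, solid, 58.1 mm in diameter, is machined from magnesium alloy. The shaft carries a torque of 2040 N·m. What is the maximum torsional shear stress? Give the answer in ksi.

7.68 ksi

J = πd⁴/32 = π(0.0581)⁴/32 = 1.119×10^-6 m⁴.
τ_max = T·r/J = 2040 × 0.0290 / 1.119×10^-6 = 5.298×10^7 Pa.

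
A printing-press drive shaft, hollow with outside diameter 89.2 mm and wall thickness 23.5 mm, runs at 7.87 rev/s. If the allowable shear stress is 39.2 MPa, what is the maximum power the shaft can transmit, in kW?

J = π(d_o⁴ − d_i⁴)/32 = π(0.0892⁴ − 0.0422⁴)/32 = 5.904×10^-6 m⁴.
T_max = τ_allow·J/r = 3.92×10^7 × 5.904×10^-6 / 0.0446 = 5189 N·m.
ω = 2π·7.87 = 49.45 rad/s, so P_max = T_max·ω = 2.566×10^5 W.

257 kW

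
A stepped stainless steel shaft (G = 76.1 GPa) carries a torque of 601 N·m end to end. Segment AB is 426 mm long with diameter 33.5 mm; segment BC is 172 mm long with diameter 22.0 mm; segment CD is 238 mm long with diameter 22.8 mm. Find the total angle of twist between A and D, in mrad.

157 mrad

J_AB = π(0.0335)⁴/32 = 1.24×10^-7 m⁴; J_BC = π(0.0220)⁴/32 = 2.30×10^-8 m⁴; J_CD = π(0.0228)⁴/32 = 2.65×10^-8 m⁴.
θ = (T/G)·Σ L_i/J_i = (601.0/76.1×10⁹)·(0.426/1.24×10^-7 + 0.172/2.30×10^-8 + 0.238/2.65×10^-8) = 0.1571 rad.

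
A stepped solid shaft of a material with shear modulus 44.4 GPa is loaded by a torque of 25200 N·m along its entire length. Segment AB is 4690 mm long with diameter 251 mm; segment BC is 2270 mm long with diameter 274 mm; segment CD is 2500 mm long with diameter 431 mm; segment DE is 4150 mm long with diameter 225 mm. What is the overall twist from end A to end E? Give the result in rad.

J_AB = π(0.251)⁴/32 = 3.90×10^-4 m⁴; J_BC = π(0.274)⁴/32 = 5.53×10^-4 m⁴; J_CD = π(0.431)⁴/32 = 3.39×10^-3 m⁴; J_DE = π(0.225)⁴/32 = 2.52×10^-4 m⁴.
θ = (T/G)·Σ L_i/J_i = (25200/44.4×10⁹)·(4.69/3.90×10^-4 + 2.27/5.53×10^-4 + 2.50/3.39×10^-3 + 4.15/2.52×10^-4) = 0.01894 rad.

0.0189 rad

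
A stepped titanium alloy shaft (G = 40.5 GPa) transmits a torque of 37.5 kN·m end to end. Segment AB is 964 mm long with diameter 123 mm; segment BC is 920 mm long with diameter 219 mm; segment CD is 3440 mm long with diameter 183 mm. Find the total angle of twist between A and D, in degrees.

J_AB = π(0.123)⁴/32 = 2.25×10^-5 m⁴; J_BC = π(0.219)⁴/32 = 2.26×10^-4 m⁴; J_CD = π(0.183)⁴/32 = 1.10×10^-4 m⁴.
θ = (T/G)·Σ L_i/J_i = (37500/40.5×10⁹)·(0.964/2.25×10^-5 + 0.920/2.26×10^-4 + 3.44/1.10×10^-4) = 0.07242 rad.

4.15°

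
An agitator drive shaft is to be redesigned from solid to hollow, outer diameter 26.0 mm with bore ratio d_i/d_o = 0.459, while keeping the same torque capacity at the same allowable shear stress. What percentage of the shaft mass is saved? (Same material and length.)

Equal τ_max and T ⇒ the solid shaft needs d_s³ = d_o³(1−k⁴), so d_s = 26.0·(1−0.459⁴)^(1/3) = 25.61 mm.
Area ratio A_h/A_s = d_o²(1−k²)/d_s² = (1−k²)/(1−k⁴)^(2/3) = 0.8136.
Mass saving = 1 − 0.8136 = 18.6 %.

18.6 %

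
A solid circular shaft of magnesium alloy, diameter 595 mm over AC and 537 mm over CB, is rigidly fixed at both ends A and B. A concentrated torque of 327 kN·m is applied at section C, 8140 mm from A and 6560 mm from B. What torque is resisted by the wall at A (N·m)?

Compatibility: T_A·a/J_AC = T_B·b/J_CB with T_A + T_B = T₀.
J_AC = 0.0123 m⁴, J_CB = 8.16×10^-3 m⁴, so T_A = T₀·(J_AC/a)/((J_AC/a)+(J_CB/b)) = 179300 N·m, T_B = 147700 N·m.

179000 N·m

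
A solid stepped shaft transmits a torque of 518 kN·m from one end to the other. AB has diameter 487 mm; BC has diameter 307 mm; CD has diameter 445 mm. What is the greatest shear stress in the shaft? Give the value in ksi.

Under the same torque, τ_max = 16T/(πd³) is largest where d is smallest — segment BC (d = 307 mm).
τ_max = 16·518000/(π·(0.307)³) = 9.118×10^7 Pa.

13.2 ksi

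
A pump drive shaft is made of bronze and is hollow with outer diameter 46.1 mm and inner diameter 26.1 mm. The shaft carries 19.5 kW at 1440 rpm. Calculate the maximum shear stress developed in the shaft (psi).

1090 psi

ω = 2π·1440/60 = 150.8 rad/s, so T = P/ω = 19.5×10³ / 150.8 = 129.3 N·m.
J = π(d_o⁴ − d_i⁴)/32 = π(0.0461⁴ − 0.0261⁴)/32 = 3.979×10^-7 m⁴.
τ_max = T·r/J = 129.3 × 0.0231 / 3.979×10^-7 = 7.492×10^6 Pa.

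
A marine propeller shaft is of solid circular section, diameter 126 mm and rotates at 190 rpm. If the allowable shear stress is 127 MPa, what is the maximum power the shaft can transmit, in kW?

J = πd⁴/32 = π(0.126)⁴/32 = 2.474×10^-5 m⁴.
T_max = τ_allow·J/r = 1.27×10^8 × 2.474×10^-5 / 0.0630 = 49880 N·m.
ω = 2π·190/60 = 19.90 rad/s, so P_max = T_max·ω = 9.925×10^5 W.

992 kW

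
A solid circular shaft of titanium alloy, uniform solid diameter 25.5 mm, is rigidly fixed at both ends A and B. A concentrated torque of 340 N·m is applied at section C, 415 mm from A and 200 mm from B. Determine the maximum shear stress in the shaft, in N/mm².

With uniform GJ and both ends fixed, compatibility θ_AC = θ_CB gives T_A·a = T_B·b, together with T_A + T_B = T₀.
T_A = T₀·b/(a+b) = 340.0·200/615.0 = 110.6 N·m; T_B = 229.4 N·m.
τ in each portion: τ_AC = 3.40×10^7 Pa, τ_CB = 7.05×10^7 Pa; maximum is in CB.
τ_max = T_CB·r/J = 229.4·0.0127/4.15×10^-8 = 7.047×10^7 Pa.

70.5 N/mm²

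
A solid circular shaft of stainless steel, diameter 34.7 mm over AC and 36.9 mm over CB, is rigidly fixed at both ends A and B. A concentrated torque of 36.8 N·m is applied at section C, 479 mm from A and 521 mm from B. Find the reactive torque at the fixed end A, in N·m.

Compatibility: T_A·a/J_AC = T_B·b/J_CB with T_A + T_B = T₀.
J_AC = 1.42×10^-7 m⁴, J_CB = 1.82×10^-7 m⁴, so T_A = T₀·(J_AC/a)/((J_AC/a)+(J_CB/b)) = 16.91 N·m, T_B = 19.89 N·m.

16.9 N·m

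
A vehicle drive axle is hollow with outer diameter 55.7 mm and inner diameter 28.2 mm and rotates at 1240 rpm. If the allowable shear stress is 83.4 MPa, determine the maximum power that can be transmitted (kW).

343 kW

J = π(d_o⁴ − d_i⁴)/32 = π(0.0557⁴ − 0.0282⁴)/32 = 8.829×10^-7 m⁴.
T_max = τ_allow·J/r = 8.34×10^7 × 8.829×10^-7 / 0.0278 = 2644 N·m.
ω = 2π·1240/60 = 129.9 rad/s, so P_max = T_max·ω = 3.433×10^5 W.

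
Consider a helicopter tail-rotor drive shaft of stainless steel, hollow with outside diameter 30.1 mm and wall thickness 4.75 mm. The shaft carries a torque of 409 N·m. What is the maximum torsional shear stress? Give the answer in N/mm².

J = π(d_o⁴ − d_i⁴)/32 = π(0.0301⁴ − 0.0206⁴)/32 = 6.291×10^-8 m⁴.
τ_max = T·r/J = 409.0 × 0.0151 / 6.291×10^-8 = 9.785×10^7 Pa.

97.8 N/mm²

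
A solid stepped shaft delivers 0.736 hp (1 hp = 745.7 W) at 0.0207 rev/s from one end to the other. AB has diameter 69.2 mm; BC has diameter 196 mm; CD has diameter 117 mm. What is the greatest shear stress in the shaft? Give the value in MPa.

ω = 2π·0.0207 = 0.1301 rad/s, so T = P/ω = 0.736×745.7 / 0.1301 = 4220 N·m.
Under the same torque, τ_max = 16T/(πd³) is largest where d is smallest — segment AB (d = 69.2 mm).
τ_max = 16·4220/(π·(0.0692)³) = 6.486×10^7 Pa.

64.9 MPa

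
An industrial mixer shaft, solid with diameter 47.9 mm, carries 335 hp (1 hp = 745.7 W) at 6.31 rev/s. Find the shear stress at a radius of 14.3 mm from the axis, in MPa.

ω = 2π·6.31 = 39.65 rad/s, so T = P/ω = 335×745.7 / 39.65 = 6301 N·m.
J = πd⁴/32 = π(0.0479)⁴/32 = 5.168×10^-7 m⁴.
Shear stress varies linearly with radius: τ = T·r/J = 6301 × 0.0143 / 5.168×10^-7 = 1.743×10^8 Pa.

174 MPa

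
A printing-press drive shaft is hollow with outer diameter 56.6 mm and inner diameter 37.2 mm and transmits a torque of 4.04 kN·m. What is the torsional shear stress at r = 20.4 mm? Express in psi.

14600 psi

J = π(d_o⁴ − d_i⁴)/32 = π(0.0566⁴ − 0.0372⁴)/32 = 8.195×10^-7 m⁴.
Shear stress varies linearly with radius: τ = T·r/J = 4040 × 0.0204 / 8.195×10^-7 = 1.006×10^8 Pa.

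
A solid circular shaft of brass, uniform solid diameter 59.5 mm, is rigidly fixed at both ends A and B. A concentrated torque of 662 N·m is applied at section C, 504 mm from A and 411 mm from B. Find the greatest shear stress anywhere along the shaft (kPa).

With uniform GJ and both ends fixed, compatibility θ_AC = θ_CB gives T_A·a = T_B·b, together with T_A + T_B = T₀.
T_A = T₀·b/(a+b) = 662.0·411/915.0 = 297.4 N·m; T_B = 364.6 N·m.
τ in each portion: τ_AC = 7.19×10^6 Pa, τ_CB = 8.82×10^6 Pa; maximum is in CB.
τ_max = T_CB·r/J = 364.6·0.0297/1.23×10^-6 = 8.816×10^6 Pa.

8820 kPa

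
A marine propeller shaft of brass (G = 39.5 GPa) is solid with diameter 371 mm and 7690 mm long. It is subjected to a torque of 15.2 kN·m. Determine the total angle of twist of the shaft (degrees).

J = πd⁴/32 = π(0.371)⁴/32 = 1.860×10^-3 m⁴.
θ = T·L/(G·J) = 15200 × 7.69 / (39.5×10⁹ × 1.860×10^-3) = 1.591×10^-3 rad.

0.0912°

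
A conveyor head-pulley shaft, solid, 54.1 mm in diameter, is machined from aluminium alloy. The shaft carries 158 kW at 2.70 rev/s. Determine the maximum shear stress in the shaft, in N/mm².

300 N/mm²

ω = 2π·2.70 = 16.96 rad/s, so T = P/ω = 158×10³ / 16.96 = 9314 N·m.
J = πd⁴/32 = π(0.0541)⁴/32 = 8.410×10^-7 m⁴.
τ_max = T·r/J = 9314 × 0.0271 / 8.410×10^-7 = 2.996×10^8 Pa.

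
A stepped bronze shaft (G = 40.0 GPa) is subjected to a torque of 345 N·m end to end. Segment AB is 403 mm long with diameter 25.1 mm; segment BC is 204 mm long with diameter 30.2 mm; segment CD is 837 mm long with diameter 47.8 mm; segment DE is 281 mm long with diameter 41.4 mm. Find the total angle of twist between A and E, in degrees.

7.63°

J_AB = π(0.0251)⁴/32 = 3.90×10^-8 m⁴; J_BC = π(0.0302)⁴/32 = 8.17×10^-8 m⁴; J_CD = π(0.0478)⁴/32 = 5.13×10^-7 m⁴; J_DE = π(0.0414)⁴/32 = 2.88×10^-7 m⁴.
θ = (T/G)·Σ L_i/J_i = (345.0/40.0×10⁹)·(0.403/3.90×10^-8 + 0.204/8.17×10^-8 + 0.837/5.13×10^-7 + 0.281/2.88×10^-7) = 0.1332 rad.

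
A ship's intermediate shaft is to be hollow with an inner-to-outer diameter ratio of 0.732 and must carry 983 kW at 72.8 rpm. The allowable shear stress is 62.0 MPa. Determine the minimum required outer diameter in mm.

ω = 2π·72.8/60 = 7.624 rad/s, so T = P/ω = 983×10³ / 7.624 = 128900 N·m.
For a hollow shaft with d_i/d_o = 0.732: τ_max = 16T/(π d_o³ (1−k⁴)), so d_o = [16T/(π τ_allow (1−k⁴))]^(1/3) = [16·128900/(π·6.20×10^7·0.7129)]^(1/3) = 0.2458 m.

246 mm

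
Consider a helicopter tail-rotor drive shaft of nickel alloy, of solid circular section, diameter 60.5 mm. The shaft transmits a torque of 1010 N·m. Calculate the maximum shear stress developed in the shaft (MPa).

J = πd⁴/32 = π(0.0605)⁴/32 = 1.315×10^-6 m⁴.
τ_max = T·r/J = 1010 × 0.0302 / 1.315×10^-6 = 2.323×10^7 Pa.

23.2 MPa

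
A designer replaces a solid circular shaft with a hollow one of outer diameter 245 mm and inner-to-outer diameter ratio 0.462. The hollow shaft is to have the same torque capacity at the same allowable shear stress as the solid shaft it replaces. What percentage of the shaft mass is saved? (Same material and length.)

18.9 %

Equal τ_max and T ⇒ the solid shaft needs d_s³ = d_o³(1−k⁴), so d_s = 245·(1−0.462⁴)^(1/3) = 241.2 mm.
Area ratio A_h/A_s = d_o²(1−k²)/d_s² = (1−k²)/(1−k⁴)^(2/3) = 0.8114.
Mass saving = 1 − 0.8114 = 18.9 %.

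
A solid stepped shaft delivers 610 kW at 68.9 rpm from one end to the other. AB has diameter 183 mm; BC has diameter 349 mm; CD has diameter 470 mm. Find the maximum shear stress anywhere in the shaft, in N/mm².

ω = 2π·68.9/60 = 7.215 rad/s, so T = P/ω = 610×10³ / 7.215 = 84540 N·m.
Under the same torque, τ_max = 16T/(πd³) is largest where d is smallest — segment AB (d = 183 mm).
τ_max = 16·84540/(π·(0.183)³) = 7.026×10^7 Pa.

70.3 N/mm²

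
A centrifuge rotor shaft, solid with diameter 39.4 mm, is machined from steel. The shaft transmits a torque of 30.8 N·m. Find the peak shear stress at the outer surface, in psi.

372 psi

J = πd⁴/32 = π(0.0394)⁴/32 = 2.366×10^-7 m⁴.
τ_max = T·r/J = 30.80 × 0.0197 / 2.366×10^-7 = 2.565×10^6 Pa.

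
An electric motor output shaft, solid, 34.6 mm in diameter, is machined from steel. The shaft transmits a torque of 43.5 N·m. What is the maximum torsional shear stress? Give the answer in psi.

776 psi

J = πd⁴/32 = π(0.0346)⁴/32 = 1.407×10^-7 m⁴.
τ_max = T·r/J = 43.50 × 0.0173 / 1.407×10^-7 = 5.348×10^6 Pa.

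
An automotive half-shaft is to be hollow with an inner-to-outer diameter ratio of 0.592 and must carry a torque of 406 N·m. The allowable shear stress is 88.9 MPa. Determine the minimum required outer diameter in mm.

29.8 mm

For a hollow shaft with d_i/d_o = 0.592: τ_max = 16T/(π d_o³ (1−k⁴)), so d_o = [16T/(π τ_allow (1−k⁴))]^(1/3) = [16·406.0/(π·8.89×10^7·0.8772)]^(1/3) = 0.02982 m.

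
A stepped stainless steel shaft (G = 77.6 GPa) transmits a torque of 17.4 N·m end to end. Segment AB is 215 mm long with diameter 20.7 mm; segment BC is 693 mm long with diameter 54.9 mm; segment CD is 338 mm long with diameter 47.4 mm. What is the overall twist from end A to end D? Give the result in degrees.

0.172°

J_AB = π(0.0207)⁴/32 = 1.80×10^-8 m⁴; J_BC = π(0.0549)⁴/32 = 8.92×10^-7 m⁴; J_CD = π(0.0474)⁴/32 = 4.96×10^-7 m⁴.
θ = (T/G)·Σ L_i/J_i = (17.40/77.6×10⁹)·(0.215/1.80×10^-8 + 0.693/8.92×10^-7 + 0.338/4.96×10^-7) = 3.002×10^-3 rad.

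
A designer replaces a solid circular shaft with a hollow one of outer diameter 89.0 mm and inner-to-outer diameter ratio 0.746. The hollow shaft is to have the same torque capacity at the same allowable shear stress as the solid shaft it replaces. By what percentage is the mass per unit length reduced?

Equal τ_max and T ⇒ the solid shaft needs d_s³ = d_o³(1−k⁴), so d_s = 89.0·(1−0.746⁴)^(1/3) = 78.66 mm.
Area ratio A_h/A_s = d_o²(1−k²)/d_s² = (1−k²)/(1−k⁴)^(2/3) = 0.5678.
Mass saving = 1 − 0.5678 = 43.2 %.

43.2 %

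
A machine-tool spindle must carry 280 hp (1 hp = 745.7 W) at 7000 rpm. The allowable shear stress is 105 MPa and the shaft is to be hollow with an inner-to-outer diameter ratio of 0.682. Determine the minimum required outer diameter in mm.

ω = 2π·7000/60 = 733.0 rad/s, so T = P/ω = 280×745.7 / 733.0 = 284.8 N·m.
For a hollow shaft with d_i/d_o = 0.682: τ_max = 16T/(π d_o³ (1−k⁴)), so d_o = [16T/(π τ_allow (1−k⁴))]^(1/3) = [16·284.8/(π·1.05×10^8·0.7837)]^(1/3) = 0.02603 m.

26.0 mm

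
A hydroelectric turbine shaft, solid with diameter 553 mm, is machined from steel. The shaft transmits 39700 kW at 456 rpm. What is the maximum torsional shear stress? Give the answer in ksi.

ω = 2π·456/60 = 47.75 rad/s, so T = P/ω = 39700×10³ / 47.75 = 831400 N·m.
J = πd⁴/32 = π(0.553)⁴/32 = 9.181×10^-3 m⁴.
τ_max = T·r/J = 831400 × 0.277 / 9.181×10^-3 = 2.504×10^7 Pa.

3.63 ksi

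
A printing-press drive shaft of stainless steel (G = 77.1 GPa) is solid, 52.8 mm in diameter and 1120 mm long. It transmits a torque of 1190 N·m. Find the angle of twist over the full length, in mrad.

J = πd⁴/32 = π(0.0528)⁴/32 = 7.630×10^-7 m⁴.
θ = T·L/(G·J) = 1190 × 1.12 / (77.1×10⁹ × 7.630×10^-7) = 0.02266 rad.

22.7 mrad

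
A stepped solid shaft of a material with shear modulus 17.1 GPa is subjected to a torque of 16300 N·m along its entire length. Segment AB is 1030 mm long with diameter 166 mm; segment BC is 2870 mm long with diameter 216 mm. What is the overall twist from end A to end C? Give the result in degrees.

J_AB = π(0.166)⁴/32 = 7.45×10^-5 m⁴; J_BC = π(0.216)⁴/32 = 2.14×10^-4 m⁴.
θ = (T/G)·Σ L_i/J_i = (16300/17.1×10⁹)·(1.03/7.45×10^-5 + 2.87/2.14×10^-4) = 0.02597 rad.

1.49°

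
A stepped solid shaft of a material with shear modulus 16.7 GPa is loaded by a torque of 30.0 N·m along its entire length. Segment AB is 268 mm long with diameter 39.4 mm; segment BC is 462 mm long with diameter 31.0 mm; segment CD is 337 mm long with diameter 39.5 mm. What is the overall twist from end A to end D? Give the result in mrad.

J_AB = π(0.0394)⁴/32 = 2.37×10^-7 m⁴; J_BC = π(0.0310)⁴/32 = 9.07×10^-8 m⁴; J_CD = π(0.0395)⁴/32 = 2.39×10^-7 m⁴.
θ = (T/G)·Σ L_i/J_i = (30.00/16.7×10⁹)·(0.268/2.37×10^-7 + 0.462/9.07×10^-8 + 0.337/2.39×10^-7) = 0.01372 rad.

13.7 mrad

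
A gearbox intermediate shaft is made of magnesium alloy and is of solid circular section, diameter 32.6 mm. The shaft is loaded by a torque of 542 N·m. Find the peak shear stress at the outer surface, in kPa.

J = πd⁴/32 = π(0.0326)⁴/32 = 1.109×10^-7 m⁴.
τ_max = T·r/J = 542.0 × 0.0163 / 1.109×10^-7 = 7.967×10^7 Pa.

79700 kPa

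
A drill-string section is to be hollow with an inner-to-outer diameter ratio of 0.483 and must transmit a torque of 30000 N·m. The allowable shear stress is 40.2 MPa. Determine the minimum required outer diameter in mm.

For a hollow shaft with d_i/d_o = 0.483: τ_max = 16T/(π d_o³ (1−k⁴)), so d_o = [16T/(π τ_allow (1−k⁴))]^(1/3) = [16·30000/(π·4.02×10^7·0.9456)]^(1/3) = 0.1590 m.

159 mm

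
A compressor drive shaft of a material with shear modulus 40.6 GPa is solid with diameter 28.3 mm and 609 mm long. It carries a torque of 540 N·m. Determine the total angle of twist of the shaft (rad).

J = πd⁴/32 = π(0.0283)⁴/32 = 6.297×10^-8 m⁴.
θ = T·L/(G·J) = 540.0 × 0.609 / (40.6×10⁹ × 6.297×10^-8) = 0.1286 rad.

0.129 rad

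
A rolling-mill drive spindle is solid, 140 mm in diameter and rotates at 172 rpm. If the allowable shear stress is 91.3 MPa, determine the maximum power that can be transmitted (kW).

J = πd⁴/32 = π(0.140)⁴/32 = 3.771×10^-5 m⁴.
T_max = τ_allow·J/r = 9.13×10^7 × 3.771×10^-5 / 0.0700 = 49190 N·m.
ω = 2π·172/60 = 18.01 rad/s, so P_max = T_max·ω = 8.860×10^5 W.

886 kW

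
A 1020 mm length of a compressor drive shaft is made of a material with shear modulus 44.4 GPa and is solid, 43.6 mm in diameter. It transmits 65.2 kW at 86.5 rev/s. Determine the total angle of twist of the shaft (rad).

0.00777 rad

ω = 2π·86.5 = 543.5 rad/s, so T = P/ω = 65.2×10³ / 543.5 = 120.0 N·m.
J = πd⁴/32 = π(0.0436)⁴/32 = 3.548×10^-7 m⁴.
θ = T·L/(G·J) = 120.0 × 1.02 / (44.4×10⁹ × 3.548×10^-7) = 7.768×10^-3 rad.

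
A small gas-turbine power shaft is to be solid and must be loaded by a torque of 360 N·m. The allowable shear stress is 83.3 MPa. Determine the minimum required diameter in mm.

28.0 mm

For a solid shaft τ_max = 16T/(πd³), so d = (16T/(π τ_allow))^(1/3) = (16·360.0/(π·8.33×10^7))^(1/3) = 0.02802 m.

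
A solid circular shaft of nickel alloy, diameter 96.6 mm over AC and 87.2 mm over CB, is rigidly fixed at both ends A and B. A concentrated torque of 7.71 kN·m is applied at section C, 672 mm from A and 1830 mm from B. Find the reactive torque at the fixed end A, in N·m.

6200 N·m

Compatibility: T_A·a/J_AC = T_B·b/J_CB with T_A + T_B = T₀.
J_AC = 8.55×10^-6 m⁴, J_CB = 5.68×10^-6 m⁴, so T_A = T₀·(J_AC/a)/((J_AC/a)+(J_CB/b)) = 6199 N·m, T_B = 1511 N·m.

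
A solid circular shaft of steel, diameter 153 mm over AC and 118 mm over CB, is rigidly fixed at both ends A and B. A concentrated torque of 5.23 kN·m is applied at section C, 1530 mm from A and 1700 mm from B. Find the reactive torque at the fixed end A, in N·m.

3970 N·m

Compatibility: T_A·a/J_AC = T_B·b/J_CB with T_A + T_B = T₀.
J_AC = 5.38×10^-5 m⁴, J_CB = 1.90×10^-5 m⁴, so T_A = T₀·(J_AC/a)/((J_AC/a)+(J_CB/b)) = 3967 N·m, T_B = 1263 N·m.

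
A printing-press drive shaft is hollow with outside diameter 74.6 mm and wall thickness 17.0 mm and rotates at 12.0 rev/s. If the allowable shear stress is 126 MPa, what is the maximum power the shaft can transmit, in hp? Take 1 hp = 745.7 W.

J = π(d_o⁴ − d_i⁴)/32 = π(0.0746⁴ − 0.0406⁴)/32 = 2.774×10^-6 m⁴.
T_max = τ_allow·J/r = 1.26×10^8 × 2.774×10^-6 / 0.0373 = 9370 N·m.
ω = 2π·12.0 = 75.40 rad/s, so P_max = T_max·ω = 7.065×10^5 W.

947 hp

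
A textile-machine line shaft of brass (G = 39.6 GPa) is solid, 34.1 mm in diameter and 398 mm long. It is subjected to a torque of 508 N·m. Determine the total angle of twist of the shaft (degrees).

J = πd⁴/32 = π(0.0341)⁴/32 = 1.327×10^-7 m⁴.
θ = T·L/(G·J) = 508.0 × 0.398 / (39.6×10⁹ × 1.327×10^-7) = 0.03846 rad.

2.20°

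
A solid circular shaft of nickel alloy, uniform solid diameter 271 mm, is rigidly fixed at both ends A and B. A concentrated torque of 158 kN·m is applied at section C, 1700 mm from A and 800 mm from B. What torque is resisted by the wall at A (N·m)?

50600 N·m

With uniform GJ and both ends fixed, compatibility θ_AC = θ_CB gives T_A·a = T_B·b, together with T_A + T_B = T₀.
T_A = T₀·b/(a+b) = 158000·800/2500 = 50560 N·m; T_B = 107400 N·m.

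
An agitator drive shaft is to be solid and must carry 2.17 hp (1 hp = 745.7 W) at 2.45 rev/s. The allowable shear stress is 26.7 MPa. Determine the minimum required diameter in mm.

ω = 2π·2.45 = 15.39 rad/s, so T = P/ω = 2.17×745.7 / 15.39 = 105.1 N·m.
For a solid shaft τ_max = 16T/(πd³), so d = (16T/(π τ_allow))^(1/3) = (16·105.1/(π·2.67×10^7))^(1/3) = 0.02717 m.

27.2 mm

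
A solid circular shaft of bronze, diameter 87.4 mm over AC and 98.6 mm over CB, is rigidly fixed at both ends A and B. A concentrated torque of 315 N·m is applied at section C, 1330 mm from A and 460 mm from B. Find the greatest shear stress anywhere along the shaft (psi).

200 psi

Compatibility: T_A·a/J_AC = T_B·b/J_CB with T_A + T_B = T₀.
J_AC = 5.73×10^-6 m⁴, J_CB = 9.28×10^-6 m⁴, so T_A = T₀·(J_AC/a)/((J_AC/a)+(J_CB/b)) = 55.43 N·m, T_B = 259.6 N·m.
τ in each portion: τ_AC = 4.23×10^5 Pa, τ_CB = 1.38×10^6 Pa; maximum is in CB.
τ_max = T_CB·r/J = 259.6·0.0493/9.28×10^-6 = 1.379×10^6 Pa.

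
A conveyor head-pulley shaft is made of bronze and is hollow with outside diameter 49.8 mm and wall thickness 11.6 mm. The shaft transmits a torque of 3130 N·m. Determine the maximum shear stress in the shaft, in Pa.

J = π(d_o⁴ − d_i⁴)/32 = π(0.0498⁴ − 0.0266⁴)/32 = 5.547×10^-7 m⁴.
τ_max = T·r/J = 3130 × 0.0249 / 5.547×10^-7 = 1.405×10^8 Pa.

1.41e8 Pa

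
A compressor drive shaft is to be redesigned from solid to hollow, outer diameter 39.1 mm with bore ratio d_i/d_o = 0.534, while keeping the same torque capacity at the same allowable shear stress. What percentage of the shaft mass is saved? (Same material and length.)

24.4 %

Equal τ_max and T ⇒ the solid shaft needs d_s³ = d_o³(1−k⁴), so d_s = 39.1·(1−0.534⁴)^(1/3) = 38.01 mm.
Area ratio A_h/A_s = d_o²(1−k²)/d_s² = (1−k²)/(1−k⁴)^(2/3) = 0.7564.
Mass saving = 1 − 0.7564 = 24.4 %.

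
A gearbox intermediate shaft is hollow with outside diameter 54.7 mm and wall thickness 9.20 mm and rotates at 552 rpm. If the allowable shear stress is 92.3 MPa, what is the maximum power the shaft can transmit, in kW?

J = π(d_o⁴ − d_i⁴)/32 = π(0.0547⁴ − 0.0363⁴)/32 = 7.085×10^-7 m⁴.
T_max = τ_allow·J/r = 9.23×10^7 × 7.085×10^-7 / 0.0274 = 2391 N·m.
ω = 2π·552/60 = 57.81 rad/s, so P_max = T_max·ω = 1.382×10^5 W.

138 kW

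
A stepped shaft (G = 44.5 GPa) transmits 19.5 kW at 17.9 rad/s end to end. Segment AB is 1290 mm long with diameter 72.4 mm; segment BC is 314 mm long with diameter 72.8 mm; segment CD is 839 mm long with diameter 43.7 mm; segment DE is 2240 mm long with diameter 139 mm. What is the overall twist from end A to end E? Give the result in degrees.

ω = 17.9 rad/s, so T = P/ω = 19.5×10³ / 17.90 = 1089 N·m.
J_AB = π(0.0724)⁴/32 = 2.70×10^-6 m⁴; J_BC = π(0.0728)⁴/32 = 2.76×10^-6 m⁴; J_CD = π(0.0437)⁴/32 = 3.58×10^-7 m⁴; J_DE = π(0.139)⁴/32 = 3.66×10^-5 m⁴.
θ = (T/G)·Σ L_i/J_i = (1089/44.5×10⁹)·(1.29/2.70×10^-6 + 0.314/2.76×10^-6 + 0.839/3.58×10^-7 + 2.24/3.66×10^-5) = 0.07336 rad.

4.20°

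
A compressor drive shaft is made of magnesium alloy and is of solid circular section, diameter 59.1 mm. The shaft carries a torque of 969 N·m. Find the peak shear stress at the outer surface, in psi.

J = πd⁴/32 = π(0.0591)⁴/32 = 1.198×10^-6 m⁴.
τ_max = T·r/J = 969.0 × 0.0295 / 1.198×10^-6 = 2.391×10^7 Pa.

3470 psi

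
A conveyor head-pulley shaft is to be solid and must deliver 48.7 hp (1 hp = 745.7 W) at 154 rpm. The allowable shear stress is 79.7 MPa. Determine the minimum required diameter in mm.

ω = 2π·154/60 = 16.13 rad/s, so T = P/ω = 48.7×745.7 / 16.13 = 2252 N·m.
For a solid shaft τ_max = 16T/(πd³), so d = (16T/(π τ_allow))^(1/3) = (16·2252/(π·7.97×10^7))^(1/3) = 0.05240 m.

52.4 mm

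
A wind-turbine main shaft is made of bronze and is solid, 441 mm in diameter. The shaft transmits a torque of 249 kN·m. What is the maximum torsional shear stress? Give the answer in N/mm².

J = πd⁴/32 = π(0.441)⁴/32 = 3.713×10^-3 m⁴.
τ_max = T·r/J = 249000 × 0.221 / 3.713×10^-3 = 1.479×10^7 Pa.

14.8 N/mm²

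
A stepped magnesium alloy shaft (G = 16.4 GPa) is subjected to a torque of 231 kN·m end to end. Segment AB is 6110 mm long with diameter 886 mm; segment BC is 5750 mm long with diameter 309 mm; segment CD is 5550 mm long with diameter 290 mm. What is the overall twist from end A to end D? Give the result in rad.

J_AB = π(0.886)⁴/32 = 0.0605 m⁴; J_BC = π(0.309)⁴/32 = 8.95×10^-4 m⁴; J_CD = π(0.290)⁴/32 = 6.94×10^-4 m⁴.
θ = (T/G)·Σ L_i/J_i = (231000/16.4×10⁹)·(6.11/0.0605 + 5.75/8.95×10^-4 + 5.55/6.94×10^-4) = 0.2045 rad.

0.204 rad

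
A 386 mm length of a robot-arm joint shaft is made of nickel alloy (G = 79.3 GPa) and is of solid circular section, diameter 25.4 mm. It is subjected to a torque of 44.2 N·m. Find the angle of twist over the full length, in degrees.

J = πd⁴/32 = π(0.0254)⁴/32 = 4.086×10^-8 m⁴.
θ = T·L/(G·J) = 44.20 × 0.386 / (79.3×10⁹ × 4.086×10^-8) = 5.265×10^-3 rad.

0.302°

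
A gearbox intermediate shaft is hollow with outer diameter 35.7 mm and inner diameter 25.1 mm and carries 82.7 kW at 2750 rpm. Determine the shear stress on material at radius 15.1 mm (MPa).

36.0 MPa

ω = 2π·2750/60 = 288.0 rad/s, so T = P/ω = 82.7×10³ / 288.0 = 287.2 N·m.
J = π(d_o⁴ − d_i⁴)/32 = π(0.0357⁴ − 0.0251⁴)/32 = 1.205×10^-7 m⁴.
Shear stress varies linearly with radius: τ = T·r/J = 287.2 × 0.0151 / 1.205×10^-7 = 3.599×10^7 Pa.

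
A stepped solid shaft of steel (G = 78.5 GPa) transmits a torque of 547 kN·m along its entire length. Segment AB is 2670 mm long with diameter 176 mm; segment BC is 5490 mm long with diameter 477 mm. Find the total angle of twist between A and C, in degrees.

J_AB = π(0.176)⁴/32 = 9.42×10^-5 m⁴; J_BC = π(0.477)⁴/32 = 5.08×10^-3 m⁴.
θ = (T/G)·Σ L_i/J_i = (547000/78.5×10⁹)·(2.67/9.42×10^-5 + 5.49/5.08×10^-3) = 0.2050 rad.

11.7°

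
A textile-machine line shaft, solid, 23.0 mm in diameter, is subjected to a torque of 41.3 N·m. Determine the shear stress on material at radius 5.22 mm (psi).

1140 psi

J = πd⁴/32 = π(0.0230)⁴/32 = 2.747×10^-8 m⁴.
Shear stress varies linearly with radius: τ = T·r/J = 41.30 × 0.00522 / 2.747×10^-8 = 7.847×10^6 Pa.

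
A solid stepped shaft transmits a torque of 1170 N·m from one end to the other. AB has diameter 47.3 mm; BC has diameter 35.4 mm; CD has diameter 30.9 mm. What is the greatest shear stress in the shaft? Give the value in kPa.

202000 kPa

Under the same torque, τ_max = 16T/(πd³) is largest where d is smallest — segment CD (d = 30.9 mm).
τ_max = 16·1170/(π·(0.0309)³) = 2.020×10^8 Pa.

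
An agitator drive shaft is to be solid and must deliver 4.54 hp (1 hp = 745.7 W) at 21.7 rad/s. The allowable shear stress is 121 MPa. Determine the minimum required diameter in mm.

ω = 21.7 rad/s, so T = P/ω = 4.54×745.7 / 21.70 = 156.0 N·m.
For a solid shaft τ_max = 16T/(πd³), so d = (16T/(π τ_allow))^(1/3) = (16·156.0/(π·1.21×10^8))^(1/3) = 0.01873 m.

18.7 mm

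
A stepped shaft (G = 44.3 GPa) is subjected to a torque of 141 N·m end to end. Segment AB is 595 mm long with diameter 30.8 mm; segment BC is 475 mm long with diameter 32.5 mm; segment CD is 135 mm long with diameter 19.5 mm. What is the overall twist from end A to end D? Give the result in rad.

0.0655 rad

J_AB = π(0.0308)⁴/32 = 8.83×10^-8 m⁴; J_BC = π(0.0325)⁴/32 = 1.10×10^-7 m⁴; J_CD = π(0.0195)⁴/32 = 1.42×10^-8 m⁴.
θ = (T/G)·Σ L_i/J_i = (141.0/44.3×10⁹)·(0.595/8.83×10^-8 + 0.475/1.10×10^-7 + 0.135/1.42×10^-8) = 0.06551 rad.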